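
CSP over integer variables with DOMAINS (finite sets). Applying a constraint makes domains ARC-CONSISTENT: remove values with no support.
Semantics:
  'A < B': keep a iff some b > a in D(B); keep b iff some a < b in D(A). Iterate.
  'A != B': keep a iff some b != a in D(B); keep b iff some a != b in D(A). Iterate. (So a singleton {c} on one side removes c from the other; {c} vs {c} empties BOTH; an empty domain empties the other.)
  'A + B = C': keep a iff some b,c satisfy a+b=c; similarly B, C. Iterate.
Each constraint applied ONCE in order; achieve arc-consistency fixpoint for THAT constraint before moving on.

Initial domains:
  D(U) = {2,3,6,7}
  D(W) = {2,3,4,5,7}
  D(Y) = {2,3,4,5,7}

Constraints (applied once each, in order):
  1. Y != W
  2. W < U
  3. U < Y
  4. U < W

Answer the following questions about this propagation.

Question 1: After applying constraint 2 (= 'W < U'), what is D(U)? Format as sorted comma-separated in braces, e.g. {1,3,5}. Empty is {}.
Answer: {3,6,7}

Derivation:
Constraint 1 (Y != W) on D(Y)={2,3,4,5,7} D(W)={2,3,4,5,7}: no change
Constraint 2 (W < U) on D(W)={2,3,4,5,7} D(U)={2,3,6,7}: W {2,3,4,5,7}->{2,3,4,5}; U {2,3,6,7}->{3,6,7}
So after constraint 2: D(U) = {3,6,7}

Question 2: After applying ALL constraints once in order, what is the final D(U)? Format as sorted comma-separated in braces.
Answer: {3}

Derivation:
Constraint 1 (Y != W) on D(Y)={2,3,4,5,7} D(W)={2,3,4,5,7}: no change
Constraint 2 (W < U) on D(W)={2,3,4,5,7} D(U)={2,3,6,7}: W {2,3,4,5,7}->{2,3,4,5}; U {2,3,6,7}->{3,6,7}
Constraint 3 (U < Y) on D(U)={3,6,7} D(Y)={2,3,4,5,7}: U {3,6,7}->{3,6}; Y {2,3,4,5,7}->{4,5,7}
Constraint 4 (U < W) on D(U)={3,6} D(W)={2,3,4,5}: U {3,6}->{3}; W {2,3,4,5}->{4,5}
So after all 4 constraints: D(U) = {3}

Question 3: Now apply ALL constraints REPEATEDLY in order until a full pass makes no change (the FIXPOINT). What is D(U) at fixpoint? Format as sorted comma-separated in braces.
Answer: {}

Derivation:
pass 0 (initial): D(U)={2,3,6,7}
pass 1: U {2,3,6,7}->{3}; W {2,3,4,5,7}->{4,5}; Y {2,3,4,5,7}->{4,5,7}
pass 2: U {3}->{}; W {4,5}->{}; Y {4,5,7}->{}
pass 3: no change
Fixpoint after 3 passes: D(U) = {}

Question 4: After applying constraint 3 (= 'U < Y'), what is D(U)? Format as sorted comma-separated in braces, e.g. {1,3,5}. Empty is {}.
Answer: {3,6}

Derivation:
Constraint 1 (Y != W) on D(Y)={2,3,4,5,7} D(W)={2,3,4,5,7}: no change
Constraint 2 (W < U) on D(W)={2,3,4,5,7} D(U)={2,3,6,7}: W {2,3,4,5,7}->{2,3,4,5}; U {2,3,6,7}->{3,6,7}
Constraint 3 (U < Y) on D(U)={3,6,7} D(Y)={2,3,4,5,7}: U {3,6,7}->{3,6}; Y {2,3,4,5,7}->{4,5,7}
So after constraint 3: D(U) = {3,6}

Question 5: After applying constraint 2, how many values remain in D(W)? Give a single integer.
Constraint 1 (Y != W) on D(Y)={2,3,4,5,7} D(W)={2,3,4,5,7}: no change
Constraint 2 (W < U) on D(W)={2,3,4,5,7} D(U)={2,3,6,7}: W {2,3,4,5,7}->{2,3,4,5}; U {2,3,6,7}->{3,6,7}
So after constraint 2: D(W)={2,3,4,5}, size = 4

Answer: 4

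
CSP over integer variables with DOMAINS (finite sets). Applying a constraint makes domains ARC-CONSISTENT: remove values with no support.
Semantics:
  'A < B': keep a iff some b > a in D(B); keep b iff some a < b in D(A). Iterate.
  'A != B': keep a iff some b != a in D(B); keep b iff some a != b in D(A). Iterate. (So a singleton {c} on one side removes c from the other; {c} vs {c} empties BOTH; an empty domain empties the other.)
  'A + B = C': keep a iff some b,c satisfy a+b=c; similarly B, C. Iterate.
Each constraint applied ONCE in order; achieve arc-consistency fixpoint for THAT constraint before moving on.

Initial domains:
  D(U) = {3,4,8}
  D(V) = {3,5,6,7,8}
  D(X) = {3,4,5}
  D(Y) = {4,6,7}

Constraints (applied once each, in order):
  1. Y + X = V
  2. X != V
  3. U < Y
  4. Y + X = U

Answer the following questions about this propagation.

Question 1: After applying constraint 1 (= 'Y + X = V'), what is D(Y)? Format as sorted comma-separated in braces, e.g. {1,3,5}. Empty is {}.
Constraint 1 (Y + X = V) on D(Y)={4,6,7} D(X)={3,4,5} D(V)={3,5,6,7,8}: Y {4,6,7}->{4}; X {3,4,5}->{3,4}; V {3,5,6,7,8}->{7,8}
So after constraint 1: D(Y) = {4}

Answer: {4}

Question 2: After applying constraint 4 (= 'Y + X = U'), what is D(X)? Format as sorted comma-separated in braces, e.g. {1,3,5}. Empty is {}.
Answer: {}

Derivation:
Constraint 1 (Y + X = V) on D(Y)={4,6,7} D(X)={3,4,5} D(V)={3,5,6,7,8}: Y {4,6,7}->{4}; X {3,4,5}->{3,4}; V {3,5,6,7,8}->{7,8}
Constraint 2 (X != V) on D(X)={3,4} D(V)={7,8}: no change
Constraint 3 (U < Y) on D(U)={3,4,8} D(Y)={4}: U {3,4,8}->{3}
Constraint 4 (Y + X = U) on D(Y)={4} D(X)={3,4} D(U)={3}: Y {4}->{}; X {3,4}->{}; U {3}->{}
So after constraint 4: D(X) = {}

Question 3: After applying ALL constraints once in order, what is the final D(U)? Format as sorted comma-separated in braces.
Answer: {}

Derivation:
Constraint 1 (Y + X = V) on D(Y)={4,6,7} D(X)={3,4,5} D(V)={3,5,6,7,8}: Y {4,6,7}->{4}; X {3,4,5}->{3,4}; V {3,5,6,7,8}->{7,8}
Constraint 2 (X != V) on D(X)={3,4} D(V)={7,8}: no change
Constraint 3 (U < Y) on D(U)={3,4,8} D(Y)={4}: U {3,4,8}->{3}
Constraint 4 (Y + X = U) on D(Y)={4} D(X)={3,4} D(U)={3}: Y {4}->{}; X {3,4}->{}; U {3}->{}
So after all 4 constraints: D(U) = {}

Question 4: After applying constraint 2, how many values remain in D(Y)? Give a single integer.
Answer: 1

Derivation:
Constraint 1 (Y + X = V) on D(Y)={4,6,7} D(X)={3,4,5} D(V)={3,5,6,7,8}: Y {4,6,7}->{4}; X {3,4,5}->{3,4}; V {3,5,6,7,8}->{7,8}
Constraint 2 (X != V) on D(X)={3,4} D(V)={7,8}: no change
So after constraint 2: D(Y)={4}, size = 1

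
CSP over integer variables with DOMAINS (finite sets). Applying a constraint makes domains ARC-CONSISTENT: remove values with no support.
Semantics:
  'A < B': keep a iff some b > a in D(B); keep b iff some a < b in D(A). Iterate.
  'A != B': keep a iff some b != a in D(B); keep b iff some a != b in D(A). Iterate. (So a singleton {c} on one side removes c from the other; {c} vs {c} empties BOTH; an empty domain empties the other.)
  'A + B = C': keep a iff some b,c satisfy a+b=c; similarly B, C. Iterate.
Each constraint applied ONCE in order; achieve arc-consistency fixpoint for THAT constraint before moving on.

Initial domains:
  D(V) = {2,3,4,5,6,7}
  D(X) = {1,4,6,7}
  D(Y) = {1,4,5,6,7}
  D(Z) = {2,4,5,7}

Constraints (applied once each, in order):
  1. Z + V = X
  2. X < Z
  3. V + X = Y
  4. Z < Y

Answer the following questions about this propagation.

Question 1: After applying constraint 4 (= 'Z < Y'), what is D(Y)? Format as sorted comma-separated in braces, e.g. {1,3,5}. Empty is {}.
Answer: {6,7}

Derivation:
Constraint 1 (Z + V = X) on D(Z)={2,4,5,7} D(V)={2,3,4,5,6,7} D(X)={1,4,6,7}: Z {2,4,5,7}->{2,4,5}; V {2,3,4,5,6,7}->{2,3,4,5}; X {1,4,6,7}->{4,6,7}
Constraint 2 (X < Z) on D(X)={4,6,7} D(Z)={2,4,5}: X {4,6,7}->{4}; Z {2,4,5}->{5}
Constraint 3 (V + X = Y) on D(V)={2,3,4,5} D(X)={4} D(Y)={1,4,5,6,7}: V {2,3,4,5}->{2,3}; Y {1,4,5,6,7}->{6,7}
Constraint 4 (Z < Y) on D(Z)={5} D(Y)={6,7}: no change
So after constraint 4: D(Y) = {6,7}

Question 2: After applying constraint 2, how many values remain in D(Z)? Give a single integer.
Answer: 1

Derivation:
Constraint 1 (Z + V = X) on D(Z)={2,4,5,7} D(V)={2,3,4,5,6,7} D(X)={1,4,6,7}: Z {2,4,5,7}->{2,4,5}; V {2,3,4,5,6,7}->{2,3,4,5}; X {1,4,6,7}->{4,6,7}
Constraint 2 (X < Z) on D(X)={4,6,7} D(Z)={2,4,5}: X {4,6,7}->{4}; Z {2,4,5}->{5}
So after constraint 2: D(Z)={5}, size = 1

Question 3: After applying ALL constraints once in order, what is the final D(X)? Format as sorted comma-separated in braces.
Answer: {4}

Derivation:
Constraint 1 (Z + V = X) on D(Z)={2,4,5,7} D(V)={2,3,4,5,6,7} D(X)={1,4,6,7}: Z {2,4,5,7}->{2,4,5}; V {2,3,4,5,6,7}->{2,3,4,5}; X {1,4,6,7}->{4,6,7}
Constraint 2 (X < Z) on D(X)={4,6,7} D(Z)={2,4,5}: X {4,6,7}->{4}; Z {2,4,5}->{5}
Constraint 3 (V + X = Y) on D(V)={2,3,4,5} D(X)={4} D(Y)={1,4,5,6,7}: V {2,3,4,5}->{2,3}; Y {1,4,5,6,7}->{6,7}
Constraint 4 (Z < Y) on D(Z)={5} D(Y)={6,7}: no change
So after all 4 constraints: D(X) = {4}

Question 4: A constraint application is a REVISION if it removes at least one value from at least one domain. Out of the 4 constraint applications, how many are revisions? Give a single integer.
Constraint 1 (Z + V = X) on D(Z)={2,4,5,7} D(V)={2,3,4,5,6,7} D(X)={1,4,6,7}: Z {2,4,5,7}->{2,4,5}; V {2,3,4,5,6,7}->{2,3,4,5}; X {1,4,6,7}->{4,6,7} => REVISION
Constraint 2 (X < Z) on D(X)={4,6,7} D(Z)={2,4,5}: X {4,6,7}->{4}; Z {2,4,5}->{5} => REVISION
Constraint 3 (V + X = Y) on D(V)={2,3,4,5} D(X)={4} D(Y)={1,4,5,6,7}: V {2,3,4,5}->{2,3}; Y {1,4,5,6,7}->{6,7} => REVISION
Constraint 4 (Z < Y) on D(Z)={5} D(Y)={6,7}: no change => not a revision
Total revisions = 3

Answer: 3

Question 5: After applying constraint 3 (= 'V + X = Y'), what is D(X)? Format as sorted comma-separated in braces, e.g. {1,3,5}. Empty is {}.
Constraint 1 (Z + V = X) on D(Z)={2,4,5,7} D(V)={2,3,4,5,6,7} D(X)={1,4,6,7}: Z {2,4,5,7}->{2,4,5}; V {2,3,4,5,6,7}->{2,3,4,5}; X {1,4,6,7}->{4,6,7}
Constraint 2 (X < Z) on D(X)={4,6,7} D(Z)={2,4,5}: X {4,6,7}->{4}; Z {2,4,5}->{5}
Constraint 3 (V + X = Y) on D(V)={2,3,4,5} D(X)={4} D(Y)={1,4,5,6,7}: V {2,3,4,5}->{2,3}; Y {1,4,5,6,7}->{6,7}
So after constraint 3: D(X) = {4}

Answer: {4}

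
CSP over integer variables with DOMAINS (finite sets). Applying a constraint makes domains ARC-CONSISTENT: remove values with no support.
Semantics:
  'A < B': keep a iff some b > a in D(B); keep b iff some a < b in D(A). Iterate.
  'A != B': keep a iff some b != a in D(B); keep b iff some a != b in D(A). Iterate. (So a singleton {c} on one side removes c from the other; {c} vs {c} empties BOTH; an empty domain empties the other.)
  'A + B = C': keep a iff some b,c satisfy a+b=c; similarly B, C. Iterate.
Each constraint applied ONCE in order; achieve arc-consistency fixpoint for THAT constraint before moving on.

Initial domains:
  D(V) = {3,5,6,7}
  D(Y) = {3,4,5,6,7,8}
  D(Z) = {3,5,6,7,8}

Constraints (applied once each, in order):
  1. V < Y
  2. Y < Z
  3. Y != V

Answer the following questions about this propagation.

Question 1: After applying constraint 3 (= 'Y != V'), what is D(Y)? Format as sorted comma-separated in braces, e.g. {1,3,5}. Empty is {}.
Constraint 1 (V < Y) on D(V)={3,5,6,7} D(Y)={3,4,5,6,7,8}: Y {3,4,5,6,7,8}->{4,5,6,7,8}
Constraint 2 (Y < Z) on D(Y)={4,5,6,7,8} D(Z)={3,5,6,7,8}: Y {4,5,6,7,8}->{4,5,6,7}; Z {3,5,6,7,8}->{5,6,7,8}
Constraint 3 (Y != V) on D(Y)={4,5,6,7} D(V)={3,5,6,7}: no change
So after constraint 3: D(Y) = {4,5,6,7}

Answer: {4,5,6,7}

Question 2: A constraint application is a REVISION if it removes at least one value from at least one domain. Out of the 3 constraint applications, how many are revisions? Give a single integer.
Constraint 1 (V < Y) on D(V)={3,5,6,7} D(Y)={3,4,5,6,7,8}: Y {3,4,5,6,7,8}->{4,5,6,7,8} => REVISION
Constraint 2 (Y < Z) on D(Y)={4,5,6,7,8} D(Z)={3,5,6,7,8}: Y {4,5,6,7,8}->{4,5,6,7}; Z {3,5,6,7,8}->{5,6,7,8} => REVISION
Constraint 3 (Y != V) on D(Y)={4,5,6,7} D(V)={3,5,6,7}: no change => not a revision
Total revisions = 2

Answer: 2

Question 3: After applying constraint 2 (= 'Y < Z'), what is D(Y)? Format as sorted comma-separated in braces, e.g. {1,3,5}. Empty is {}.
Constraint 1 (V < Y) on D(V)={3,5,6,7} D(Y)={3,4,5,6,7,8}: Y {3,4,5,6,7,8}->{4,5,6,7,8}
Constraint 2 (Y < Z) on D(Y)={4,5,6,7,8} D(Z)={3,5,6,7,8}: Y {4,5,6,7,8}->{4,5,6,7}; Z {3,5,6,7,8}->{5,6,7,8}
So after constraint 2: D(Y) = {4,5,6,7}

Answer: {4,5,6,7}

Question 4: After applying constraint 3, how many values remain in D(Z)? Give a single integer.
Constraint 1 (V < Y) on D(V)={3,5,6,7} D(Y)={3,4,5,6,7,8}: Y {3,4,5,6,7,8}->{4,5,6,7,8}
Constraint 2 (Y < Z) on D(Y)={4,5,6,7,8} D(Z)={3,5,6,7,8}: Y {4,5,6,7,8}->{4,5,6,7}; Z {3,5,6,7,8}->{5,6,7,8}
Constraint 3 (Y != V) on D(Y)={4,5,6,7} D(V)={3,5,6,7}: no change
So after constraint 3: D(Z)={5,6,7,8}, size = 4

Answer: 4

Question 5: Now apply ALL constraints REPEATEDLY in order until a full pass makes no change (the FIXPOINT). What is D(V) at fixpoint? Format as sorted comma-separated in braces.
Answer: {3,5,6}

Derivation:
pass 0 (initial): D(V)={3,5,6,7}
pass 1: Y {3,4,5,6,7,8}->{4,5,6,7}; Z {3,5,6,7,8}->{5,6,7,8}
pass 2: V {3,5,6,7}->{3,5,6}
pass 3: no change
Fixpoint after 3 passes: D(V) = {3,5,6}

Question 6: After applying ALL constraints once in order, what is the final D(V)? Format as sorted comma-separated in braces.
Constraint 1 (V < Y) on D(V)={3,5,6,7} D(Y)={3,4,5,6,7,8}: Y {3,4,5,6,7,8}->{4,5,6,7,8}
Constraint 2 (Y < Z) on D(Y)={4,5,6,7,8} D(Z)={3,5,6,7,8}: Y {4,5,6,7,8}->{4,5,6,7}; Z {3,5,6,7,8}->{5,6,7,8}
Constraint 3 (Y != V) on D(Y)={4,5,6,7} D(V)={3,5,6,7}: no change
So after all 3 constraints: D(V) = {3,5,6,7}

Answer: {3,5,6,7}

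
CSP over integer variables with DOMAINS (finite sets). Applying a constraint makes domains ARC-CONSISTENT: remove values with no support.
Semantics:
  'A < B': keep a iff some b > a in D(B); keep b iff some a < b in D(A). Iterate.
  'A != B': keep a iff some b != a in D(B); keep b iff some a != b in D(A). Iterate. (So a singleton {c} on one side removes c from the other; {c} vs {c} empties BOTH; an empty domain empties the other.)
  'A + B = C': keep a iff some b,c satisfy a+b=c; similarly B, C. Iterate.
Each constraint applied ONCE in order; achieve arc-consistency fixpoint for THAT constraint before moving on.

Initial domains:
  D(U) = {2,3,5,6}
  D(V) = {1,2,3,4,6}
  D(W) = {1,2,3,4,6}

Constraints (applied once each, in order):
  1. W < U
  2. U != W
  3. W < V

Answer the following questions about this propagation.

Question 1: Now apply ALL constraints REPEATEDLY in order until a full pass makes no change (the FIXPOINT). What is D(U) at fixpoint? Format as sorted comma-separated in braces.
Answer: {2,3,5,6}

Derivation:
pass 0 (initial): D(U)={2,3,5,6}
pass 1: V {1,2,3,4,6}->{2,3,4,6}; W {1,2,3,4,6}->{1,2,3,4}
pass 2: no change
Fixpoint after 2 passes: D(U) = {2,3,5,6}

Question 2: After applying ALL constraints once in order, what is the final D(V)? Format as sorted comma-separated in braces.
Answer: {2,3,4,6}

Derivation:
Constraint 1 (W < U) on D(W)={1,2,3,4,6} D(U)={2,3,5,6}: W {1,2,3,4,6}->{1,2,3,4}
Constraint 2 (U != W) on D(U)={2,3,5,6} D(W)={1,2,3,4}: no change
Constraint 3 (W < V) on D(W)={1,2,3,4} D(V)={1,2,3,4,6}: V {1,2,3,4,6}->{2,3,4,6}
So after all 3 constraints: D(V) = {2,3,4,6}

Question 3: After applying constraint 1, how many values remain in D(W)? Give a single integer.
Constraint 1 (W < U) on D(W)={1,2,3,4,6} D(U)={2,3,5,6}: W {1,2,3,4,6}->{1,2,3,4}
So after constraint 1: D(W)={1,2,3,4}, size = 4

Answer: 4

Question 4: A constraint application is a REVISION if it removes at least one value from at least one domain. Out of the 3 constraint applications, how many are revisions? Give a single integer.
Answer: 2

Derivation:
Constraint 1 (W < U) on D(W)={1,2,3,4,6} D(U)={2,3,5,6}: W {1,2,3,4,6}->{1,2,3,4} => REVISION
Constraint 2 (U != W) on D(U)={2,3,5,6} D(W)={1,2,3,4}: no change => not a revision
Constraint 3 (W < V) on D(W)={1,2,3,4} D(V)={1,2,3,4,6}: V {1,2,3,4,6}->{2,3,4,6} => REVISION
Total revisions = 2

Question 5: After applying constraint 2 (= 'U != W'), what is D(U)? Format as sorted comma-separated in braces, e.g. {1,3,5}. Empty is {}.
Constraint 1 (W < U) on D(W)={1,2,3,4,6} D(U)={2,3,5,6}: W {1,2,3,4,6}->{1,2,3,4}
Constraint 2 (U != W) on D(U)={2,3,5,6} D(W)={1,2,3,4}: no change
So after constraint 2: D(U) = {2,3,5,6}

Answer: {2,3,5,6}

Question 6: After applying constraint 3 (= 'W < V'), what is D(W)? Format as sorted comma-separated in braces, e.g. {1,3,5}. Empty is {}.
Constraint 1 (W < U) on D(W)={1,2,3,4,6} D(U)={2,3,5,6}: W {1,2,3,4,6}->{1,2,3,4}
Constraint 2 (U != W) on D(U)={2,3,5,6} D(W)={1,2,3,4}: no change
Constraint 3 (W < V) on D(W)={1,2,3,4} D(V)={1,2,3,4,6}: V {1,2,3,4,6}->{2,3,4,6}
So after constraint 3: D(W) = {1,2,3,4}

Answer: {1,2,3,4}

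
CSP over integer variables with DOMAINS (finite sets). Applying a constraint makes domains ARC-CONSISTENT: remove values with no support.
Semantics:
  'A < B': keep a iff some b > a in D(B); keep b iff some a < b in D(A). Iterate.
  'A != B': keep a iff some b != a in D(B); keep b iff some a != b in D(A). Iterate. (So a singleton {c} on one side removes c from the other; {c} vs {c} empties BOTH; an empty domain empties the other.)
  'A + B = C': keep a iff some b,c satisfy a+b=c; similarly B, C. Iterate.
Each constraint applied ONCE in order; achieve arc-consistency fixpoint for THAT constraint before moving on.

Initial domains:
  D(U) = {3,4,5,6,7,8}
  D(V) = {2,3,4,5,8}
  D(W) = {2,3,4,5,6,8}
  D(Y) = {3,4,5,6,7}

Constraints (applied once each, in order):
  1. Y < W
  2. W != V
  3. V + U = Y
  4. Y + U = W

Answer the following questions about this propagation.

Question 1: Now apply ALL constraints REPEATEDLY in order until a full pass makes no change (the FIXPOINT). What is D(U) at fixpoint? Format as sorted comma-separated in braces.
pass 0 (initial): D(U)={3,4,5,6,7,8}
pass 1: U {3,4,5,6,7,8}->{3}; V {2,3,4,5,8}->{2,3,4}; W {2,3,4,5,6,8}->{8}; Y {3,4,5,6,7}->{5}
pass 2: V {2,3,4}->{2}
pass 3: no change
Fixpoint after 3 passes: D(U) = {3}

Answer: {3}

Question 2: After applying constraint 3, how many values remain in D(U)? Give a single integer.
Constraint 1 (Y < W) on D(Y)={3,4,5,6,7} D(W)={2,3,4,5,6,8}: W {2,3,4,5,6,8}->{4,5,6,8}
Constraint 2 (W != V) on D(W)={4,5,6,8} D(V)={2,3,4,5,8}: no change
Constraint 3 (V + U = Y) on D(V)={2,3,4,5,8} D(U)={3,4,5,6,7,8} D(Y)={3,4,5,6,7}: V {2,3,4,5,8}->{2,3,4}; U {3,4,5,6,7,8}->{3,4,5}; Y {3,4,5,6,7}->{5,6,7}
So after constraint 3: D(U)={3,4,5}, size = 3

Answer: 3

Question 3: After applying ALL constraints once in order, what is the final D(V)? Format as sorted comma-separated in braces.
Constraint 1 (Y < W) on D(Y)={3,4,5,6,7} D(W)={2,3,4,5,6,8}: W {2,3,4,5,6,8}->{4,5,6,8}
Constraint 2 (W != V) on D(W)={4,5,6,8} D(V)={2,3,4,5,8}: no change
Constraint 3 (V + U = Y) on D(V)={2,3,4,5,8} D(U)={3,4,5,6,7,8} D(Y)={3,4,5,6,7}: V {2,3,4,5,8}->{2,3,4}; U {3,4,5,6,7,8}->{3,4,5}; Y {3,4,5,6,7}->{5,6,7}
Constraint 4 (Y + U = W) on D(Y)={5,6,7} D(U)={3,4,5} D(W)={4,5,6,8}: Y {5,6,7}->{5}; U {3,4,5}->{3}; W {4,5,6,8}->{8}
So after all 4 constraints: D(V) = {2,3,4}

Answer: {2,3,4}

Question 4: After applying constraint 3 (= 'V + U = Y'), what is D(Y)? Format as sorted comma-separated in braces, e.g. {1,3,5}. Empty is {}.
Answer: {5,6,7}

Derivation:
Constraint 1 (Y < W) on D(Y)={3,4,5,6,7} D(W)={2,3,4,5,6,8}: W {2,3,4,5,6,8}->{4,5,6,8}
Constraint 2 (W != V) on D(W)={4,5,6,8} D(V)={2,3,4,5,8}: no change
Constraint 3 (V + U = Y) on D(V)={2,3,4,5,8} D(U)={3,4,5,6,7,8} D(Y)={3,4,5,6,7}: V {2,3,4,5,8}->{2,3,4}; U {3,4,5,6,7,8}->{3,4,5}; Y {3,4,5,6,7}->{5,6,7}
So after constraint 3: D(Y) = {5,6,7}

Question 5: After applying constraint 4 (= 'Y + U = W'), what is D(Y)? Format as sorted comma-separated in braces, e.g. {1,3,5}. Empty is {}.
Answer: {5}

Derivation:
Constraint 1 (Y < W) on D(Y)={3,4,5,6,7} D(W)={2,3,4,5,6,8}: W {2,3,4,5,6,8}->{4,5,6,8}
Constraint 2 (W != V) on D(W)={4,5,6,8} D(V)={2,3,4,5,8}: no change
Constraint 3 (V + U = Y) on D(V)={2,3,4,5,8} D(U)={3,4,5,6,7,8} D(Y)={3,4,5,6,7}: V {2,3,4,5,8}->{2,3,4}; U {3,4,5,6,7,8}->{3,4,5}; Y {3,4,5,6,7}->{5,6,7}
Constraint 4 (Y + U = W) on D(Y)={5,6,7} D(U)={3,4,5} D(W)={4,5,6,8}: Y {5,6,7}->{5}; U {3,4,5}->{3}; W {4,5,6,8}->{8}
So after constraint 4: D(Y) = {5}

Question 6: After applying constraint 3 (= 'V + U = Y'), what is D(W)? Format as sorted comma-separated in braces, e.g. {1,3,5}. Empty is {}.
Constraint 1 (Y < W) on D(Y)={3,4,5,6,7} D(W)={2,3,4,5,6,8}: W {2,3,4,5,6,8}->{4,5,6,8}
Constraint 2 (W != V) on D(W)={4,5,6,8} D(V)={2,3,4,5,8}: no change
Constraint 3 (V + U = Y) on D(V)={2,3,4,5,8} D(U)={3,4,5,6,7,8} D(Y)={3,4,5,6,7}: V {2,3,4,5,8}->{2,3,4}; U {3,4,5,6,7,8}->{3,4,5}; Y {3,4,5,6,7}->{5,6,7}
So after constraint 3: D(W) = {4,5,6,8}

Answer: {4,5,6,8}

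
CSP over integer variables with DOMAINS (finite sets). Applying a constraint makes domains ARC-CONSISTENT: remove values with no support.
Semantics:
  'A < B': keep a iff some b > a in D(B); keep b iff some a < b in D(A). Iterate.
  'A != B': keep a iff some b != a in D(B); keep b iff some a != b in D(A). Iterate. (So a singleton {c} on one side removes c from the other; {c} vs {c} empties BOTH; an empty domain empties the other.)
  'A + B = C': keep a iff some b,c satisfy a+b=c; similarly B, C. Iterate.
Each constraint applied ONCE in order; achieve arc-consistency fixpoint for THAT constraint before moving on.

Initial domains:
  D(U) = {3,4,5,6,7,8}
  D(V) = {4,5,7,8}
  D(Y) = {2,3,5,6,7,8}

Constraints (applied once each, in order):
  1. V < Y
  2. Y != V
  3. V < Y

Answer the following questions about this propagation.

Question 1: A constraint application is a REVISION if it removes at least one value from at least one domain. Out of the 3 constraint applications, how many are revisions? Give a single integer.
Answer: 1

Derivation:
Constraint 1 (V < Y) on D(V)={4,5,7,8} D(Y)={2,3,5,6,7,8}: V {4,5,7,8}->{4,5,7}; Y {2,3,5,6,7,8}->{5,6,7,8} => REVISION
Constraint 2 (Y != V) on D(Y)={5,6,7,8} D(V)={4,5,7}: no change => not a revision
Constraint 3 (V < Y) on D(V)={4,5,7} D(Y)={5,6,7,8}: no change => not a revision
Total revisions = 1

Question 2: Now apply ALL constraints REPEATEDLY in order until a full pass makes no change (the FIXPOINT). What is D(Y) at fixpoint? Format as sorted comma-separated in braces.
pass 0 (initial): D(Y)={2,3,5,6,7,8}
pass 1: V {4,5,7,8}->{4,5,7}; Y {2,3,5,6,7,8}->{5,6,7,8}
pass 2: no change
Fixpoint after 2 passes: D(Y) = {5,6,7,8}

Answer: {5,6,7,8}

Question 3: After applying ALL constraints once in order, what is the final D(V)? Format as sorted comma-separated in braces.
Constraint 1 (V < Y) on D(V)={4,5,7,8} D(Y)={2,3,5,6,7,8}: V {4,5,7,8}->{4,5,7}; Y {2,3,5,6,7,8}->{5,6,7,8}
Constraint 2 (Y != V) on D(Y)={5,6,7,8} D(V)={4,5,7}: no change
Constraint 3 (V < Y) on D(V)={4,5,7} D(Y)={5,6,7,8}: no change
So after all 3 constraints: D(V) = {4,5,7}

Answer: {4,5,7}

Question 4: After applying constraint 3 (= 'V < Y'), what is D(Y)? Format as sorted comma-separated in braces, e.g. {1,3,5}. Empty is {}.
Constraint 1 (V < Y) on D(V)={4,5,7,8} D(Y)={2,3,5,6,7,8}: V {4,5,7,8}->{4,5,7}; Y {2,3,5,6,7,8}->{5,6,7,8}
Constraint 2 (Y != V) on D(Y)={5,6,7,8} D(V)={4,5,7}: no change
Constraint 3 (V < Y) on D(V)={4,5,7} D(Y)={5,6,7,8}: no change
So after constraint 3: D(Y) = {5,6,7,8}

Answer: {5,6,7,8}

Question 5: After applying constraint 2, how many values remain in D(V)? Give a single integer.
Constraint 1 (V < Y) on D(V)={4,5,7,8} D(Y)={2,3,5,6,7,8}: V {4,5,7,8}->{4,5,7}; Y {2,3,5,6,7,8}->{5,6,7,8}
Constraint 2 (Y != V) on D(Y)={5,6,7,8} D(V)={4,5,7}: no change
So after constraint 2: D(V)={4,5,7}, size = 3

Answer: 3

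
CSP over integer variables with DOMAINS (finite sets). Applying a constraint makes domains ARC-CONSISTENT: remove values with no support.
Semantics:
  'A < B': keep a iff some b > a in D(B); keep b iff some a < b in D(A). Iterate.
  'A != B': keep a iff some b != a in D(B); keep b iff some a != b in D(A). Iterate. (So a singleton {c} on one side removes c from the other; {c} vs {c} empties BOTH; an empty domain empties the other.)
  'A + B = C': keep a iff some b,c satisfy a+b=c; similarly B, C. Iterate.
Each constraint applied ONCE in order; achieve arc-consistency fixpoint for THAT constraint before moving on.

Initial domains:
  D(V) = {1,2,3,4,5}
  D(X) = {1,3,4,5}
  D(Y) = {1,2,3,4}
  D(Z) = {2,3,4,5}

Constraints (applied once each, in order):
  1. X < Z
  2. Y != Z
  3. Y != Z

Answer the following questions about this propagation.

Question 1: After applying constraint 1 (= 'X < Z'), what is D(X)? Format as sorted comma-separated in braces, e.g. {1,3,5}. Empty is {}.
Answer: {1,3,4}

Derivation:
Constraint 1 (X < Z) on D(X)={1,3,4,5} D(Z)={2,3,4,5}: X {1,3,4,5}->{1,3,4}
So after constraint 1: D(X) = {1,3,4}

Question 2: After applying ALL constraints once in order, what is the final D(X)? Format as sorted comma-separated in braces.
Answer: {1,3,4}

Derivation:
Constraint 1 (X < Z) on D(X)={1,3,4,5} D(Z)={2,3,4,5}: X {1,3,4,5}->{1,3,4}
Constraint 2 (Y != Z) on D(Y)={1,2,3,4} D(Z)={2,3,4,5}: no change
Constraint 3 (Y != Z) on D(Y)={1,2,3,4} D(Z)={2,3,4,5}: no change
So after all 3 constraints: D(X) = {1,3,4}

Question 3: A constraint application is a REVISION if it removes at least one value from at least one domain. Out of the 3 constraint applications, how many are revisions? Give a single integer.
Answer: 1

Derivation:
Constraint 1 (X < Z) on D(X)={1,3,4,5} D(Z)={2,3,4,5}: X {1,3,4,5}->{1,3,4} => REVISION
Constraint 2 (Y != Z) on D(Y)={1,2,3,4} D(Z)={2,3,4,5}: no change => not a revision
Constraint 3 (Y != Z) on D(Y)={1,2,3,4} D(Z)={2,3,4,5}: no change => not a revision
Total revisions = 1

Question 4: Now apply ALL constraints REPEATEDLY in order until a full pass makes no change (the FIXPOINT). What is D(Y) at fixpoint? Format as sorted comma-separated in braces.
Answer: {1,2,3,4}

Derivation:
pass 0 (initial): D(Y)={1,2,3,4}
pass 1: X {1,3,4,5}->{1,3,4}
pass 2: no change
Fixpoint after 2 passes: D(Y) = {1,2,3,4}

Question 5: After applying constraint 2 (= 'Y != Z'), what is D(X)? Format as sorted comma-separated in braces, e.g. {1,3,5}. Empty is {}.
Constraint 1 (X < Z) on D(X)={1,3,4,5} D(Z)={2,3,4,5}: X {1,3,4,5}->{1,3,4}
Constraint 2 (Y != Z) on D(Y)={1,2,3,4} D(Z)={2,3,4,5}: no change
So after constraint 2: D(X) = {1,3,4}

Answer: {1,3,4}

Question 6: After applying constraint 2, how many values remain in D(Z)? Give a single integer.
Answer: 4

Derivation:
Constraint 1 (X < Z) on D(X)={1,3,4,5} D(Z)={2,3,4,5}: X {1,3,4,5}->{1,3,4}
Constraint 2 (Y != Z) on D(Y)={1,2,3,4} D(Z)={2,3,4,5}: no change
So after constraint 2: D(Z)={2,3,4,5}, size = 4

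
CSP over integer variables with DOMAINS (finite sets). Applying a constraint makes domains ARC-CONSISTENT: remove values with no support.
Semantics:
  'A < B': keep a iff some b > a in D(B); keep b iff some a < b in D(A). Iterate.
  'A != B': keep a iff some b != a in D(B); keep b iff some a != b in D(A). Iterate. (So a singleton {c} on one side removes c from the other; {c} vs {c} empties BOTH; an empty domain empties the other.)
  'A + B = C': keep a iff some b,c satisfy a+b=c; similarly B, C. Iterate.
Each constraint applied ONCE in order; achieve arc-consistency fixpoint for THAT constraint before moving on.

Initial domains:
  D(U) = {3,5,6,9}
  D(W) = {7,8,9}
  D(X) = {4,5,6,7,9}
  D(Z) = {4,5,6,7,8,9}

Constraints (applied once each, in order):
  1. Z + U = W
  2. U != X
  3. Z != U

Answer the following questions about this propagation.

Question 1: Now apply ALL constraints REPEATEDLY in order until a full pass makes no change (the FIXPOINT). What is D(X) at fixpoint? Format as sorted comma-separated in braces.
pass 0 (initial): D(X)={4,5,6,7,9}
pass 1: U {3,5,6,9}->{3,5}; Z {4,5,6,7,8,9}->{4,5,6}
pass 2: no change
Fixpoint after 2 passes: D(X) = {4,5,6,7,9}

Answer: {4,5,6,7,9}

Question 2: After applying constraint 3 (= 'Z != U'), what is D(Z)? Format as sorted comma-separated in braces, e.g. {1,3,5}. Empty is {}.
Constraint 1 (Z + U = W) on D(Z)={4,5,6,7,8,9} D(U)={3,5,6,9} D(W)={7,8,9}: Z {4,5,6,7,8,9}->{4,5,6}; U {3,5,6,9}->{3,5}
Constraint 2 (U != X) on D(U)={3,5} D(X)={4,5,6,7,9}: no change
Constraint 3 (Z != U) on D(Z)={4,5,6} D(U)={3,5}: no change
So after constraint 3: D(Z) = {4,5,6}

Answer: {4,5,6}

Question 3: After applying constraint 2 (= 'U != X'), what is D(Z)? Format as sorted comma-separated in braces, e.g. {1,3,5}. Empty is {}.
Answer: {4,5,6}

Derivation:
Constraint 1 (Z + U = W) on D(Z)={4,5,6,7,8,9} D(U)={3,5,6,9} D(W)={7,8,9}: Z {4,5,6,7,8,9}->{4,5,6}; U {3,5,6,9}->{3,5}
Constraint 2 (U != X) on D(U)={3,5} D(X)={4,5,6,7,9}: no change
So after constraint 2: D(Z) = {4,5,6}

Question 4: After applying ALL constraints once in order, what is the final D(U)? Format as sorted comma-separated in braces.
Constraint 1 (Z + U = W) on D(Z)={4,5,6,7,8,9} D(U)={3,5,6,9} D(W)={7,8,9}: Z {4,5,6,7,8,9}->{4,5,6}; U {3,5,6,9}->{3,5}
Constraint 2 (U != X) on D(U)={3,5} D(X)={4,5,6,7,9}: no change
Constraint 3 (Z != U) on D(Z)={4,5,6} D(U)={3,5}: no change
So after all 3 constraints: D(U) = {3,5}

Answer: {3,5}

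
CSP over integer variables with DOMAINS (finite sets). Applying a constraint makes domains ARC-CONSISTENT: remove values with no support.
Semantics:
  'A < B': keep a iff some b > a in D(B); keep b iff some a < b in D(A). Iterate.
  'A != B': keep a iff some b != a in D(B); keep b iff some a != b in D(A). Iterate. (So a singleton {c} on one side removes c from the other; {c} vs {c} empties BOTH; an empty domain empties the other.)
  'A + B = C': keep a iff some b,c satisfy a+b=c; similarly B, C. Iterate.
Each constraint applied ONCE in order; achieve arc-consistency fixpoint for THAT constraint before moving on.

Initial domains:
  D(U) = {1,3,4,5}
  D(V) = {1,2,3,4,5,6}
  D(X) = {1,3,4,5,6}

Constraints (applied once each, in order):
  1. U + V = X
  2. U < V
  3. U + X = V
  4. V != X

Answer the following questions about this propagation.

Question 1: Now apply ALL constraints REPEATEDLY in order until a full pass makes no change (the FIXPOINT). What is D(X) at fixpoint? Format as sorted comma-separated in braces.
Answer: {}

Derivation:
pass 0 (initial): D(X)={1,3,4,5,6}
pass 1: U {1,3,4,5}->{1}; V {1,2,3,4,5,6}->{4,5}; X {1,3,4,5,6}->{3,4}
pass 2: U {1}->{}; V {4,5}->{}; X {3,4}->{}
pass 3: no change
Fixpoint after 3 passes: D(X) = {}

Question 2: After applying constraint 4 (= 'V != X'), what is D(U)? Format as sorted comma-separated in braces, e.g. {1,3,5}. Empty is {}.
Constraint 1 (U + V = X) on D(U)={1,3,4,5} D(V)={1,2,3,4,5,6} D(X)={1,3,4,5,6}: V {1,2,3,4,5,6}->{1,2,3,4,5}; X {1,3,4,5,6}->{3,4,5,6}
Constraint 2 (U < V) on D(U)={1,3,4,5} D(V)={1,2,3,4,5}: U {1,3,4,5}->{1,3,4}; V {1,2,3,4,5}->{2,3,4,5}
Constraint 3 (U + X = V) on D(U)={1,3,4} D(X)={3,4,5,6} D(V)={2,3,4,5}: U {1,3,4}->{1}; X {3,4,5,6}->{3,4}; V {2,3,4,5}->{4,5}
Constraint 4 (V != X) on D(V)={4,5} D(X)={3,4}: no change
So after constraint 4: D(U) = {1}

Answer: {1}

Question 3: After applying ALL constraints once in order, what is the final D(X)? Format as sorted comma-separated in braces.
Constraint 1 (U + V = X) on D(U)={1,3,4,5} D(V)={1,2,3,4,5,6} D(X)={1,3,4,5,6}: V {1,2,3,4,5,6}->{1,2,3,4,5}; X {1,3,4,5,6}->{3,4,5,6}
Constraint 2 (U < V) on D(U)={1,3,4,5} D(V)={1,2,3,4,5}: U {1,3,4,5}->{1,3,4}; V {1,2,3,4,5}->{2,3,4,5}
Constraint 3 (U + X = V) on D(U)={1,3,4} D(X)={3,4,5,6} D(V)={2,3,4,5}: U {1,3,4}->{1}; X {3,4,5,6}->{3,4}; V {2,3,4,5}->{4,5}
Constraint 4 (V != X) on D(V)={4,5} D(X)={3,4}: no change
So after all 4 constraints: D(X) = {3,4}

Answer: {3,4}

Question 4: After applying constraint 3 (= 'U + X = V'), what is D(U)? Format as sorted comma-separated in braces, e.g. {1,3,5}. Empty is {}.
Constraint 1 (U + V = X) on D(U)={1,3,4,5} D(V)={1,2,3,4,5,6} D(X)={1,3,4,5,6}: V {1,2,3,4,5,6}->{1,2,3,4,5}; X {1,3,4,5,6}->{3,4,5,6}
Constraint 2 (U < V) on D(U)={1,3,4,5} D(V)={1,2,3,4,5}: U {1,3,4,5}->{1,3,4}; V {1,2,3,4,5}->{2,3,4,5}
Constraint 3 (U + X = V) on D(U)={1,3,4} D(X)={3,4,5,6} D(V)={2,3,4,5}: U {1,3,4}->{1}; X {3,4,5,6}->{3,4}; V {2,3,4,5}->{4,5}
So after constraint 3: D(U) = {1}

Answer: {1}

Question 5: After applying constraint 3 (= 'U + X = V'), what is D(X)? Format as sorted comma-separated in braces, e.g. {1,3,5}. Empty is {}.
Answer: {3,4}

Derivation:
Constraint 1 (U + V = X) on D(U)={1,3,4,5} D(V)={1,2,3,4,5,6} D(X)={1,3,4,5,6}: V {1,2,3,4,5,6}->{1,2,3,4,5}; X {1,3,4,5,6}->{3,4,5,6}
Constraint 2 (U < V) on D(U)={1,3,4,5} D(V)={1,2,3,4,5}: U {1,3,4,5}->{1,3,4}; V {1,2,3,4,5}->{2,3,4,5}
Constraint 3 (U + X = V) on D(U)={1,3,4} D(X)={3,4,5,6} D(V)={2,3,4,5}: U {1,3,4}->{1}; X {3,4,5,6}->{3,4}; V {2,3,4,5}->{4,5}
So after constraint 3: D(X) = {3,4}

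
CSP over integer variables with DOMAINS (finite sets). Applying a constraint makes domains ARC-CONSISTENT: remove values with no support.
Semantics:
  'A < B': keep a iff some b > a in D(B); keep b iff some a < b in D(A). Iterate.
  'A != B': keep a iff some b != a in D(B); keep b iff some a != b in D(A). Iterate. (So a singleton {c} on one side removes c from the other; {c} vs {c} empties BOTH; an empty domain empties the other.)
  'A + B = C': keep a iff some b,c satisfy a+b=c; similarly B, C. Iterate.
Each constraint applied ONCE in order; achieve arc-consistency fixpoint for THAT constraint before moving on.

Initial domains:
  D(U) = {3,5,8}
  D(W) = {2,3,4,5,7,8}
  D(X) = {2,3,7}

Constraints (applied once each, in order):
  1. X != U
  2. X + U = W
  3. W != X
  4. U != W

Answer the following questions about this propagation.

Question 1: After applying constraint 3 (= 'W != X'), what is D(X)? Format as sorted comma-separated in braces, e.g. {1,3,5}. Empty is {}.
Constraint 1 (X != U) on D(X)={2,3,7} D(U)={3,5,8}: no change
Constraint 2 (X + U = W) on D(X)={2,3,7} D(U)={3,5,8} D(W)={2,3,4,5,7,8}: X {2,3,7}->{2,3}; U {3,5,8}->{3,5}; W {2,3,4,5,7,8}->{5,7,8}
Constraint 3 (W != X) on D(W)={5,7,8} D(X)={2,3}: no change
So after constraint 3: D(X) = {2,3}

Answer: {2,3}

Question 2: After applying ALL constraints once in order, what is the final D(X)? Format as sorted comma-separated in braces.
Answer: {2,3}

Derivation:
Constraint 1 (X != U) on D(X)={2,3,7} D(U)={3,5,8}: no change
Constraint 2 (X + U = W) on D(X)={2,3,7} D(U)={3,5,8} D(W)={2,3,4,5,7,8}: X {2,3,7}->{2,3}; U {3,5,8}->{3,5}; W {2,3,4,5,7,8}->{5,7,8}
Constraint 3 (W != X) on D(W)={5,7,8} D(X)={2,3}: no change
Constraint 4 (U != W) on D(U)={3,5} D(W)={5,7,8}: no change
So after all 4 constraints: D(X) = {2,3}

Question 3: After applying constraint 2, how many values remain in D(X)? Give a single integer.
Constraint 1 (X != U) on D(X)={2,3,7} D(U)={3,5,8}: no change
Constraint 2 (X + U = W) on D(X)={2,3,7} D(U)={3,5,8} D(W)={2,3,4,5,7,8}: X {2,3,7}->{2,3}; U {3,5,8}->{3,5}; W {2,3,4,5,7,8}->{5,7,8}
So after constraint 2: D(X)={2,3}, size = 2

Answer: 2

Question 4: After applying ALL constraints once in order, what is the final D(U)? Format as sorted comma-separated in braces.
Answer: {3,5}

Derivation:
Constraint 1 (X != U) on D(X)={2,3,7} D(U)={3,5,8}: no change
Constraint 2 (X + U = W) on D(X)={2,3,7} D(U)={3,5,8} D(W)={2,3,4,5,7,8}: X {2,3,7}->{2,3}; U {3,5,8}->{3,5}; W {2,3,4,5,7,8}->{5,7,8}
Constraint 3 (W != X) on D(W)={5,7,8} D(X)={2,3}: no change
Constraint 4 (U != W) on D(U)={3,5} D(W)={5,7,8}: no change
So after all 4 constraints: D(U) = {3,5}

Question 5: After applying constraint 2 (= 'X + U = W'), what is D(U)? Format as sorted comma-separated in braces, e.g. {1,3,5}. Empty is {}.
Answer: {3,5}

Derivation:
Constraint 1 (X != U) on D(X)={2,3,7} D(U)={3,5,8}: no change
Constraint 2 (X + U = W) on D(X)={2,3,7} D(U)={3,5,8} D(W)={2,3,4,5,7,8}: X {2,3,7}->{2,3}; U {3,5,8}->{3,5}; W {2,3,4,5,7,8}->{5,7,8}
So after constraint 2: D(U) = {3,5}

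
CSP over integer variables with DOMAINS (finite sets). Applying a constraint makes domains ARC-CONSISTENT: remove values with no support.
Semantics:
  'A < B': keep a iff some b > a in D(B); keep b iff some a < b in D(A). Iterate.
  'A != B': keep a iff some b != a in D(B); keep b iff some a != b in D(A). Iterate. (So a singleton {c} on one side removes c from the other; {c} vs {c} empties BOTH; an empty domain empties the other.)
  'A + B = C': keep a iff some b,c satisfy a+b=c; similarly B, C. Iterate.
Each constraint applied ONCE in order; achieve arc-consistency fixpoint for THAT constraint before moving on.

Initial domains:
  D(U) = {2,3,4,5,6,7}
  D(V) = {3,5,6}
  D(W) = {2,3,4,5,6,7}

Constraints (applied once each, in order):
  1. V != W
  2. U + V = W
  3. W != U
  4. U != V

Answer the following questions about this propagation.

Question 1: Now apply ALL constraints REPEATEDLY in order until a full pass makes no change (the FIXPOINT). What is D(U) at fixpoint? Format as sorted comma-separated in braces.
pass 0 (initial): D(U)={2,3,4,5,6,7}
pass 1: U {2,3,4,5,6,7}->{2,3,4}; V {3,5,6}->{3,5}; W {2,3,4,5,6,7}->{5,6,7}
pass 2: no change
Fixpoint after 2 passes: D(U) = {2,3,4}

Answer: {2,3,4}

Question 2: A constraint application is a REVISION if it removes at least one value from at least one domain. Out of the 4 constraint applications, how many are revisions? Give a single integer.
Answer: 1

Derivation:
Constraint 1 (V != W) on D(V)={3,5,6} D(W)={2,3,4,5,6,7}: no change => not a revision
Constraint 2 (U + V = W) on D(U)={2,3,4,5,6,7} D(V)={3,5,6} D(W)={2,3,4,5,6,7}: U {2,3,4,5,6,7}->{2,3,4}; V {3,5,6}->{3,5}; W {2,3,4,5,6,7}->{5,6,7} => REVISION
Constraint 3 (W != U) on D(W)={5,6,7} D(U)={2,3,4}: no change => not a revision
Constraint 4 (U != V) on D(U)={2,3,4} D(V)={3,5}: no change => not a revision
Total revisions = 1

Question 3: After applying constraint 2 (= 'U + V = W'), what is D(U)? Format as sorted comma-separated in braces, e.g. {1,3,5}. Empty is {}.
Answer: {2,3,4}

Derivation:
Constraint 1 (V != W) on D(V)={3,5,6} D(W)={2,3,4,5,6,7}: no change
Constraint 2 (U + V = W) on D(U)={2,3,4,5,6,7} D(V)={3,5,6} D(W)={2,3,4,5,6,7}: U {2,3,4,5,6,7}->{2,3,4}; V {3,5,6}->{3,5}; W {2,3,4,5,6,7}->{5,6,7}
So after constraint 2: D(U) = {2,3,4}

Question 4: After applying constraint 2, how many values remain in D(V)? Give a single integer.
Answer: 2

Derivation:
Constraint 1 (V != W) on D(V)={3,5,6} D(W)={2,3,4,5,6,7}: no change
Constraint 2 (U + V = W) on D(U)={2,3,4,5,6,7} D(V)={3,5,6} D(W)={2,3,4,5,6,7}: U {2,3,4,5,6,7}->{2,3,4}; V {3,5,6}->{3,5}; W {2,3,4,5,6,7}->{5,6,7}
So after constraint 2: D(V)={3,5}, size = 2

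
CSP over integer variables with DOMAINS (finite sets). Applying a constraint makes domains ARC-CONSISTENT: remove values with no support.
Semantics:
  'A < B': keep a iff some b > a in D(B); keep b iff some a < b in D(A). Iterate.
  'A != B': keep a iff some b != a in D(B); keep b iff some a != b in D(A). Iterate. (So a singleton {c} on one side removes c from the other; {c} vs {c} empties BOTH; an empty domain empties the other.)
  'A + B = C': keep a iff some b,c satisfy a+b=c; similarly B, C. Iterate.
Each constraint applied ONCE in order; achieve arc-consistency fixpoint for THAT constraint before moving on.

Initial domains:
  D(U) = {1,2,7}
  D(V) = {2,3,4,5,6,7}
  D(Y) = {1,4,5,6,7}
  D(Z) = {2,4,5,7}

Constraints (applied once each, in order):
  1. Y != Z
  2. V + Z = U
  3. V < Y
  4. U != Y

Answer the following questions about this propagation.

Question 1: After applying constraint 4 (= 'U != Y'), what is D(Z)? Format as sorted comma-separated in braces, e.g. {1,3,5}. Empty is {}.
Answer: {2,4,5}

Derivation:
Constraint 1 (Y != Z) on D(Y)={1,4,5,6,7} D(Z)={2,4,5,7}: no change
Constraint 2 (V + Z = U) on D(V)={2,3,4,5,6,7} D(Z)={2,4,5,7} D(U)={1,2,7}: V {2,3,4,5,6,7}->{2,3,5}; Z {2,4,5,7}->{2,4,5}; U {1,2,7}->{7}
Constraint 3 (V < Y) on D(V)={2,3,5} D(Y)={1,4,5,6,7}: Y {1,4,5,6,7}->{4,5,6,7}
Constraint 4 (U != Y) on D(U)={7} D(Y)={4,5,6,7}: Y {4,5,6,7}->{4,5,6}
So after constraint 4: D(Z) = {2,4,5}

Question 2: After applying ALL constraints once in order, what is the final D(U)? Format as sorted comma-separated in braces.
Answer: {7}

Derivation:
Constraint 1 (Y != Z) on D(Y)={1,4,5,6,7} D(Z)={2,4,5,7}: no change
Constraint 2 (V + Z = U) on D(V)={2,3,4,5,6,7} D(Z)={2,4,5,7} D(U)={1,2,7}: V {2,3,4,5,6,7}->{2,3,5}; Z {2,4,5,7}->{2,4,5}; U {1,2,7}->{7}
Constraint 3 (V < Y) on D(V)={2,3,5} D(Y)={1,4,5,6,7}: Y {1,4,5,6,7}->{4,5,6,7}
Constraint 4 (U != Y) on D(U)={7} D(Y)={4,5,6,7}: Y {4,5,6,7}->{4,5,6}
So after all 4 constraints: D(U) = {7}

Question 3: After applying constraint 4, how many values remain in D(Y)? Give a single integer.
Answer: 3

Derivation:
Constraint 1 (Y != Z) on D(Y)={1,4,5,6,7} D(Z)={2,4,5,7}: no change
Constraint 2 (V + Z = U) on D(V)={2,3,4,5,6,7} D(Z)={2,4,5,7} D(U)={1,2,7}: V {2,3,4,5,6,7}->{2,3,5}; Z {2,4,5,7}->{2,4,5}; U {1,2,7}->{7}
Constraint 3 (V < Y) on D(V)={2,3,5} D(Y)={1,4,5,6,7}: Y {1,4,5,6,7}->{4,5,6,7}
Constraint 4 (U != Y) on D(U)={7} D(Y)={4,5,6,7}: Y {4,5,6,7}->{4,5,6}
So after constraint 4: D(Y)={4,5,6}, size = 3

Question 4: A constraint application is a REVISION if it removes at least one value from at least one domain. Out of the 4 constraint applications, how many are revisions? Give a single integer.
Answer: 3

Derivation:
Constraint 1 (Y != Z) on D(Y)={1,4,5,6,7} D(Z)={2,4,5,7}: no change => not a revision
Constraint 2 (V + Z = U) on D(V)={2,3,4,5,6,7} D(Z)={2,4,5,7} D(U)={1,2,7}: V {2,3,4,5,6,7}->{2,3,5}; Z {2,4,5,7}->{2,4,5}; U {1,2,7}->{7} => REVISION
Constraint 3 (V < Y) on D(V)={2,3,5} D(Y)={1,4,5,6,7}: Y {1,4,5,6,7}->{4,5,6,7} => REVISION
Constraint 4 (U != Y) on D(U)={7} D(Y)={4,5,6,7}: Y {4,5,6,7}->{4,5,6} => REVISION
Total revisions = 3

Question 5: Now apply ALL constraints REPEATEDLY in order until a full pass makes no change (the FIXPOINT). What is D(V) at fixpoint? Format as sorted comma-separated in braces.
pass 0 (initial): D(V)={2,3,4,5,6,7}
pass 1: U {1,2,7}->{7}; V {2,3,4,5,6,7}->{2,3,5}; Y {1,4,5,6,7}->{4,5,6}; Z {2,4,5,7}->{2,4,5}
pass 2: no change
Fixpoint after 2 passes: D(V) = {2,3,5}

Answer: {2,3,5}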